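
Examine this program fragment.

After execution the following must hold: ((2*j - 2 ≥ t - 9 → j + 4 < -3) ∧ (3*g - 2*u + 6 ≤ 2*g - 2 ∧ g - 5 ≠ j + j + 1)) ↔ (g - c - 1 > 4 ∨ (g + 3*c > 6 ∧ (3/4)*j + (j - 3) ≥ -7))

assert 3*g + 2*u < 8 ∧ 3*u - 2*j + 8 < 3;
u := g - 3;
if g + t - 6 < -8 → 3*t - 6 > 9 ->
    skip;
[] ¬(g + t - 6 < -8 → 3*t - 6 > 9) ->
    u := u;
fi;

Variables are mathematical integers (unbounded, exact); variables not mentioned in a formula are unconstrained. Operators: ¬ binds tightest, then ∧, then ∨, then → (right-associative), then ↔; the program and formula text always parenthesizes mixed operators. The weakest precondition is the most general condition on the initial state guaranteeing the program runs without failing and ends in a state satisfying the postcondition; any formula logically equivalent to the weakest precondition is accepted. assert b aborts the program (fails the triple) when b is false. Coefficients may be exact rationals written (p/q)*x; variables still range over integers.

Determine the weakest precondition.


Working backward. After the program, the postcondition ((2*j - 2 ≥ t - 9 → j + 4 < -3) ∧ (3*g - 2*u + 6 ≤ 2*g - 2 ∧ g - 5 ≠ j + j + 1)) ↔ (g - c - 1 > 4 ∨ (g + 3*c > 6 ∧ (3/4)*j + (j - 3) ≥ -7)) must hold; in canonical form it is ((2*j ≥ t - 7 → j < -7) ∧ g ≤ 2*u - 8 ∧ g ≠ 2*j + 6) ↔ (g > c + 5 ∨ (3*c + g > 6 ∧ (7/4)*j ≥ -4)).
Then branch requires ((2*j ≥ t - 7 → j < -7) ∧ g ≤ 2*u - 8 ∧ g ≠ 2*j + 6) ↔ (g > c + 5 ∨ (3*c + g > 6 ∧ (7/4)*j ≥ -4)); else branch requires ((2*j ≥ t - 7 → j < -7) ∧ g ≤ 2*u - 8 ∧ g ≠ 2*j + 6) ↔ (g > c + 5 ∨ (3*c + g > 6 ∧ (7/4)*j ≥ -4)).
Before the if: ((g + t < -2 → 3*t > 15) → (((2*j ≥ t - 7 → j < -7) ∧ g ≤ 2*u - 8 ∧ g ≠ 2*j + 6) ↔ (g > c + 5 ∨ (3*c + g > 6 ∧ (7/4)*j ≥ -4)))) ∧ ((¬(g + t < -2 → 3*t > 15)) → (((2*j ≥ t - 7 → j < -7) ∧ g ≤ 2*u - 8 ∧ g ≠ 2*j + 6) ↔ (g > c + 5 ∨ (3*c + g > 6 ∧ (7/4)*j ≥ -4))))
Before u := g - 3: ((g + t < -2 → 3*t > 15) → (((2*j ≥ t - 7 → j < -7) ∧ g ≥ 14 ∧ g ≠ 2*j + 6) ↔ (g > c + 5 ∨ (3*c + g > 6 ∧ (7/4)*j ≥ -4)))) ∧ ((¬(g + t < -2 → 3*t > 15)) → (((2*j ≥ t - 7 → j < -7) ∧ g ≥ 14 ∧ g ≠ 2*j + 6) ↔ (g > c + 5 ∨ (3*c + g > 6 ∧ (7/4)*j ≥ -4))))
Before assert 3*g + 2*u < 8 ∧ 3*u - 2*j + 8 < 3: 3*g + 2*u < 8 ∧ 3*u < 2*j - 5 ∧ ((g + t < -2 → 3*t > 15) → (((2*j ≥ t - 7 → j < -7) ∧ g ≥ 14 ∧ g ≠ 2*j + 6) ↔ (g > c + 5 ∨ (3*c + g > 6 ∧ (7/4)*j ≥ -4)))) ∧ ((¬(g + t < -2 → 3*t > 15)) → (((2*j ≥ t - 7 → j < -7) ∧ g ≥ 14 ∧ g ≠ 2*j + 6) ↔ (g > c + 5 ∨ (3*c + g > 6 ∧ (7/4)*j ≥ -4))))
Answer: WP = 3*g + 2*u < 8 ∧ 3*u < 2*j - 5 ∧ ((g + t < -2 → 3*t > 15) → (((2*j ≥ t - 7 → j < -7) ∧ g ≥ 14 ∧ g ≠ 2*j + 6) ↔ (g > c + 5 ∨ (3*c + g > 6 ∧ (7/4)*j ≥ -4)))) ∧ ((¬(g + t < -2 → 3*t > 15)) → (((2*j ≥ t - 7 → j < -7) ∧ g ≥ 14 ∧ g ≠ 2*j + 6) ↔ (g > c + 5 ∨ (3*c + g > 6 ∧ (7/4)*j ≥ -4))))


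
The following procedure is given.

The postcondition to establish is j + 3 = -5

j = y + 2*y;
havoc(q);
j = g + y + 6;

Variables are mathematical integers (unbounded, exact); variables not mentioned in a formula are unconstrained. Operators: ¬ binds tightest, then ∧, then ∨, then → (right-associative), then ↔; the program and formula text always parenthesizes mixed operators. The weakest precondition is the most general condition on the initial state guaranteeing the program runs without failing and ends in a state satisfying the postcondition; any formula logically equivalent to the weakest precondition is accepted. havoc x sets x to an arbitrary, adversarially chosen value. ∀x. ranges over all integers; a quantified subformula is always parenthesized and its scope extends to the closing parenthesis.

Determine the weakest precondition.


Working backward. After the program, the postcondition j + 3 = -5 must hold; in canonical form it is j = -8.
Before j := g + y + 6: g + y = -14
Before havoc q: g + y = -14
Before j := y + 2*y: g + y = -14
Answer: WP = g + y = -14


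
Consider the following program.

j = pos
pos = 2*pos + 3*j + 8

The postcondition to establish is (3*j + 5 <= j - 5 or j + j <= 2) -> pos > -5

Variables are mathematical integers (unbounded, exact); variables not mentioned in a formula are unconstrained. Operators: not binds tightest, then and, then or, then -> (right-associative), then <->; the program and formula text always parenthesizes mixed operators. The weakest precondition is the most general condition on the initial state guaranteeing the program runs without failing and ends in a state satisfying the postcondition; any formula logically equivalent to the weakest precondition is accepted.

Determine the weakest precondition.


Working backward. After the program, the postcondition (3*j + 5 <= j - 5 or j + j <= 2) -> pos > -5 must hold; in canonical form it is (2*j <= -10 or 2*j <= 2) -> pos > -5.
Before pos := 2*pos + 3*j + 8: (2*j <= -10 or 2*j <= 2) -> 3*j + 2*pos > -13
Before j := pos: (2*pos <= -10 or 2*pos <= 2) -> 5*pos > -13
Answer: WP = (2*pos <= -10 or 2*pos <= 2) -> 5*pos > -13


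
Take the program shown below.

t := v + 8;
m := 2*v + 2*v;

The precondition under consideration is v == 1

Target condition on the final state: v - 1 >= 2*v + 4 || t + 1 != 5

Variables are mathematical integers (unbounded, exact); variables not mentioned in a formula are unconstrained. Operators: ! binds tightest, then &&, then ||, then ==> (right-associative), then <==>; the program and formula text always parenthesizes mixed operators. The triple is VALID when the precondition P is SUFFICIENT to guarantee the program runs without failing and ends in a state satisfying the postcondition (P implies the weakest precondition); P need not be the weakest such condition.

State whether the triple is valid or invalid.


Working backward. After the program, the postcondition v - 1 >= 2*v + 4 || t + 1 != 5 must hold; in canonical form it is v <= -5 || t != 4.
Before m := 2*v + 2*v: v <= -5 || t != 4
Before t := v + 8: v <= -5 || v != -4
The weakest precondition is v <= -5 || v != -4.
Check whether v == 1 implies it.
Every state satisfying the precondition satisfies the weakest precondition: the implication holds.
Answer: valid


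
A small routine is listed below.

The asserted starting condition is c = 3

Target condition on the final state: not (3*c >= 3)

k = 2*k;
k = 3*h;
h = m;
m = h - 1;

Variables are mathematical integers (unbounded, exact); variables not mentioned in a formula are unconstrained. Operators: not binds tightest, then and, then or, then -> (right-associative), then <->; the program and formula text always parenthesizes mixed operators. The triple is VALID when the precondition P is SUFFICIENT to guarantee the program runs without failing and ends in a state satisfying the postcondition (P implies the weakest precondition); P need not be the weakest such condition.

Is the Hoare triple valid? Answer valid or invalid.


Working backward. After the program, not (3*c >= 3) must hold.
Before m := h - 1: not (3*c >= 3)
Before h := m: not (3*c >= 3)
Before k := 3*h: not (3*c >= 3)
Before k := 2*k: not (3*c >= 3)
The weakest precondition is not (3*c >= 3).
Check whether c = 3 implies it.
Countermodel: at the initial state c = 3, the precondition holds but the weakest precondition fails.
Answer: invalid


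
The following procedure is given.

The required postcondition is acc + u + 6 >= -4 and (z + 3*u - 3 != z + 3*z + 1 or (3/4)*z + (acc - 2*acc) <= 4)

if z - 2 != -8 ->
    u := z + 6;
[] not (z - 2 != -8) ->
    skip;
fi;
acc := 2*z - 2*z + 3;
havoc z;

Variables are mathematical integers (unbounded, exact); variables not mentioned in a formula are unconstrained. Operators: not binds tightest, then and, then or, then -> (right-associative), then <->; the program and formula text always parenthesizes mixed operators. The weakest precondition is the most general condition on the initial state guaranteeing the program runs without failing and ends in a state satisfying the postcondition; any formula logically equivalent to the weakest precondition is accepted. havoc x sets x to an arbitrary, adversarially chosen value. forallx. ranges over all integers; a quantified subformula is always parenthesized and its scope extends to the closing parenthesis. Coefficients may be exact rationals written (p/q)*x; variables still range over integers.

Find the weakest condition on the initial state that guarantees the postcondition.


Working backward. After the program, the postcondition acc + u + 6 >= -4 and (z + 3*u - 3 != z + 3*z + 1 or (3/4)*z + (acc - 2*acc) <= 4) must hold; in canonical form it is acc + u >= -10 and (3*u != 3*z + 4 or (3/4)*z <= acc + 4).
Before havoc z: forall z_1. (acc + u >= -10 and (3*u != 3*z_1 + 4 or (3/4)*z_1 <= acc + 4))
Before acc := 2*z - 2*z + 3: forall z_1. (u >= -13 and (3*u != 3*z_1 + 4 or (3/4)*z_1 <= 7))
Then branch requires forall z_1. (z >= -19 and (3*z != 3*z_1 - 14 or (3/4)*z_1 <= 7)); else branch requires forall z_1. (u >= -13 and (3*u != 3*z_1 + 4 or (3/4)*z_1 <= 7)).
Before the if: (z != -6 -> (forall z_1. (z >= -19 and (3*z != 3*z_1 - 14 or (3/4)*z_1 <= 7)))) and ((not (z != -6)) -> (forall z_1. (u >= -13 and (3*u != 3*z_1 + 4 or (3/4)*z_1 <= 7))))
Answer: WP = (z != -6 -> (forall z_1. (z >= -19 and (3*z != 3*z_1 - 14 or (3/4)*z_1 <= 7)))) and ((not (z != -6)) -> (forall z_1. (u >= -13 and (3*u != 3*z_1 + 4 or (3/4)*z_1 <= 7))))


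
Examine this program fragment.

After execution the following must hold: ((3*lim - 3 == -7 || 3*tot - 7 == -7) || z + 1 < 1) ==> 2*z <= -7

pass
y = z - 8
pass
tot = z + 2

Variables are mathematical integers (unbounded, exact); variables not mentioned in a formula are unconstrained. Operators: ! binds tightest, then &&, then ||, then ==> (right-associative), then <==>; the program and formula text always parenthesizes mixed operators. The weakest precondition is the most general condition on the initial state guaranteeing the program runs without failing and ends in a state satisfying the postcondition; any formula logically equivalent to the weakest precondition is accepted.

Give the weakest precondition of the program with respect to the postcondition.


Working backward. After the program, the postcondition ((3*lim - 3 == -7 || 3*tot - 7 == -7) || z + 1 < 1) ==> 2*z <= -7 must hold; in canonical form it is (3*lim == -4 || 3*tot == 0 || z < 0) ==> 2*z <= -7.
Before tot := z + 2: (3*lim == -4 || 3*z == -6 || z < 0) ==> 2*z <= -7
Before skip: (3*lim == -4 || 3*z == -6 || z < 0) ==> 2*z <= -7
Before y := z - 8: (3*lim == -4 || 3*z == -6 || z < 0) ==> 2*z <= -7
Before skip: (3*lim == -4 || 3*z == -6 || z < 0) ==> 2*z <= -7
Answer: WP = (3*lim == -4 || 3*z == -6 || z < 0) ==> 2*z <= -7


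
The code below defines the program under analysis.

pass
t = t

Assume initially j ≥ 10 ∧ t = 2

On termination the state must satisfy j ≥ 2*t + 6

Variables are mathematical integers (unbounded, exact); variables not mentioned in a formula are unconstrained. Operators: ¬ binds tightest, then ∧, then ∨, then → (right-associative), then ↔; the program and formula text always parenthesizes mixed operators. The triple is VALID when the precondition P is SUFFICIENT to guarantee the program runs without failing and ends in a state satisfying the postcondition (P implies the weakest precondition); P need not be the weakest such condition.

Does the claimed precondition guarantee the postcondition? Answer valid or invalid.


Working backward. After the program, j ≥ 2*t + 6 must hold.
Before t := t: j ≥ 2*t + 6
Before skip: j ≥ 2*t + 6
The weakest precondition is j ≥ 2*t + 6.
Check whether j ≥ 10 ∧ t = 2 implies it.
Every state satisfying the precondition satisfies the weakest precondition: the implication holds.
Answer: valid


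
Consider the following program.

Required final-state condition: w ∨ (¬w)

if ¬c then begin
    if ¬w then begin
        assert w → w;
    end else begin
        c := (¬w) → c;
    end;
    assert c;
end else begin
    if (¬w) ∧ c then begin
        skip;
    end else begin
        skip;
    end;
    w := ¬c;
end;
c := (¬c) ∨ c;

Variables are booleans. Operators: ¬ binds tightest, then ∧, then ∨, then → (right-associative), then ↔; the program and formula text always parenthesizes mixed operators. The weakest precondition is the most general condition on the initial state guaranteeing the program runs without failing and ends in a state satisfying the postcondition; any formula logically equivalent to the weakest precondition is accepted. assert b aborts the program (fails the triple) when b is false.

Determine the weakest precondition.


Working backward. After the program, the postcondition w ∨ (¬w) must hold; in canonical form it is true.
Before c := (¬c) ∨ c: true
Then branch requires ((¬w) → c) ∧ (w → ((¬w) → c)); else branch requires true.
Before the if: (¬c) → (((¬w) → c) ∧ (w → ((¬w) → c)))
Answer: WP = (¬c) → (((¬w) → c) ∧ (w → ((¬w) → c)))


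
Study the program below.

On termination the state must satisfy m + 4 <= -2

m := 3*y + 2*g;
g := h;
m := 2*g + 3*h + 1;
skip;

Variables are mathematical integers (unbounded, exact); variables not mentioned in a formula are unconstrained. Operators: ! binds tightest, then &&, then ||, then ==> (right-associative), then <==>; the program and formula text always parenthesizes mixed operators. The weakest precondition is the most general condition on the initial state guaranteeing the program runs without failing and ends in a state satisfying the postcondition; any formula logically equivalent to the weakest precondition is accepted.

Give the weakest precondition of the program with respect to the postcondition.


Working backward. After the program, the postcondition m + 4 <= -2 must hold; in canonical form it is m <= -6.
Before skip: m <= -6
Before m := 2*g + 3*h + 1: 2*g + 3*h <= -7
Before g := h: 5*h <= -7
Before m := 3*y + 2*g: 5*h <= -7
Answer: WP = 5*h <= -7


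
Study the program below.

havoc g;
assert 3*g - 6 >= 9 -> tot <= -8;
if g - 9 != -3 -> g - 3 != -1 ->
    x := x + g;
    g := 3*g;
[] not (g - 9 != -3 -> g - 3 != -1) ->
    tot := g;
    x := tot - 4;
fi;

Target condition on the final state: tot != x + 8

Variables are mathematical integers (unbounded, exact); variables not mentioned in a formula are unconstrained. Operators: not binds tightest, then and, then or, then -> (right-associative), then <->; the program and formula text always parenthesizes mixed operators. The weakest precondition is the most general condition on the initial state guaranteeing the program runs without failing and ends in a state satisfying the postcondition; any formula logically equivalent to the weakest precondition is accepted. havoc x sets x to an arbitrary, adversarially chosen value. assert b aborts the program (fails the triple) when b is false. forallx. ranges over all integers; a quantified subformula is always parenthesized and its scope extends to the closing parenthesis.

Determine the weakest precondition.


Working backward. After the program, tot != x + 8 must hold.
Then branch requires tot != g + x + 8; else branch requires true.
Before the if: (g != 6 -> g != 2) -> tot != g + x + 8
Before assert 3*g - 6 >= 9 -> tot <= -8: (3*g >= 15 -> tot <= -8) and ((g != 6 -> g != 2) -> tot != g + x + 8)
Before havoc g: forall g_1. ((3*g_1 >= 15 -> tot <= -8) and ((g_1 != 6 -> g_1 != 2) -> tot != g_1 + x + 8))
Answer: WP = forall g_1. ((3*g_1 >= 15 -> tot <= -8) and ((g_1 != 6 -> g_1 != 2) -> tot != g_1 + x + 8))


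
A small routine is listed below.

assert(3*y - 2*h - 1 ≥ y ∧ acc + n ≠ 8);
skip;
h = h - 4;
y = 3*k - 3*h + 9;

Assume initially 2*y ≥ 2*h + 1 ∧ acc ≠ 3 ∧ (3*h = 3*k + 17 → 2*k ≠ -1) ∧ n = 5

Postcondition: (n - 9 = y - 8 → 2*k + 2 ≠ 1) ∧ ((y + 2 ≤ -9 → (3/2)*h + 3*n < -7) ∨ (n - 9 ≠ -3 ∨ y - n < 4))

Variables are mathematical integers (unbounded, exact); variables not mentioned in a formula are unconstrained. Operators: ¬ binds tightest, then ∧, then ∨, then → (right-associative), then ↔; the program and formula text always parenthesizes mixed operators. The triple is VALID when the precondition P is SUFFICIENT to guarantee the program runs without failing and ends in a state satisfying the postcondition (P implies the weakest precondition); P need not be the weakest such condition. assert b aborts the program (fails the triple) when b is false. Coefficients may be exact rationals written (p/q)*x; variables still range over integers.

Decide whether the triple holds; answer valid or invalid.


Working backward. After the program, the postcondition (n - 9 = y - 8 → 2*k + 2 ≠ 1) ∧ ((y + 2 ≤ -9 → (3/2)*h + 3*n < -7) ∨ (n - 9 ≠ -3 ∨ y - n < 4)) must hold; in canonical form it is (n = y + 1 → 2*k ≠ -1) ∧ ((y ≤ -11 → (3/2)*h + 3*n < -7) ∨ n ≠ 6 ∨ y < n + 4).
Before y := 3*k - 3*h + 9: (3*h + n = 3*k + 10 → 2*k ≠ -1) ∧ ((3*k ≤ 3*h - 20 → (3/2)*h + 3*n < -7) ∨ n ≠ 6 ∨ 3*k < 3*h + n - 5)
Before h := h - 4: (3*h + n = 3*k + 22 → 2*k ≠ -1) ∧ ((3*k ≤ 3*h - 32 → (3/2)*h + 3*n < -1) ∨ n ≠ 6 ∨ 3*k < 3*h + n - 17)
Before skip: (3*h + n = 3*k + 22 → 2*k ≠ -1) ∧ ((3*k ≤ 3*h - 32 → (3/2)*h + 3*n < -1) ∨ n ≠ 6 ∨ 3*k < 3*h + n - 17)
Before assert 3*y - 2*h - 1 ≥ y ∧ acc + n ≠ 8: 2*y ≥ 2*h + 1 ∧ acc + n ≠ 8 ∧ (3*h + n = 3*k + 22 → 2*k ≠ -1) ∧ ((3*k ≤ 3*h - 32 → (3/2)*h + 3*n < -1) ∨ n ≠ 6 ∨ 3*k < 3*h + n - 17)
The weakest precondition is 2*y ≥ 2*h + 1 ∧ acc + n ≠ 8 ∧ (3*h + n = 3*k + 22 → 2*k ≠ -1) ∧ ((3*k ≤ 3*h - 32 → (3/2)*h + 3*n < -1) ∨ n ≠ 6 ∨ 3*k < 3*h + n - 17).
Check whether 2*y ≥ 2*h + 1 ∧ acc ≠ 3 ∧ (3*h = 3*k + 17 → 2*k ≠ -1) ∧ n = 5 implies it.
Every state satisfying the precondition satisfies the weakest precondition: the implication holds.
Answer: valid


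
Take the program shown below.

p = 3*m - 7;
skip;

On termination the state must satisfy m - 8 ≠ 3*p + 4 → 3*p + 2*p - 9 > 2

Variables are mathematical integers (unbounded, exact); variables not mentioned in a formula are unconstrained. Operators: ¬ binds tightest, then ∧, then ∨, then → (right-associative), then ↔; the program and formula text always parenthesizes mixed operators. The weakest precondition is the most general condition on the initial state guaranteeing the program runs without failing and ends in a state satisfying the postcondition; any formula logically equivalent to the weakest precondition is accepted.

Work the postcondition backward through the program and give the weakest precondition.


Working backward. After the program, the postcondition m - 8 ≠ 3*p + 4 → 3*p + 2*p - 9 > 2 must hold; in canonical form it is m ≠ 3*p + 12 → 5*p > 11.
Before skip: m ≠ 3*p + 12 → 5*p > 11
Before p := 3*m - 7: 8*m ≠ 9 → 15*m > 46
Answer: WP = 8*m ≠ 9 → 15*m > 46


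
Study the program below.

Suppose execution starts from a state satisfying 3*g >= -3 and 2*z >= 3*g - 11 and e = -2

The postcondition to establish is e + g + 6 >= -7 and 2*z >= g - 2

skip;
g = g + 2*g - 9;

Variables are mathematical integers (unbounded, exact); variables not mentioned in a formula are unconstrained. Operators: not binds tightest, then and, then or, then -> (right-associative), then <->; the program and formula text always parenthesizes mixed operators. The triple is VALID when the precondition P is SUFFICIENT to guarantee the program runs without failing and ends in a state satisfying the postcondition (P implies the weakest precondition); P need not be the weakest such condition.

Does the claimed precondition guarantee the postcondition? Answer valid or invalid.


Working backward. After the program, the postcondition e + g + 6 >= -7 and 2*z >= g - 2 must hold; in canonical form it is e + g >= -13 and 2*z >= g - 2.
Before g := g + 2*g - 9: e + 3*g >= -4 and 2*z >= 3*g - 11
Before skip: e + 3*g >= -4 and 2*z >= 3*g - 11
The weakest precondition is e + 3*g >= -4 and 2*z >= 3*g - 11.
Check whether 3*g >= -3 and 2*z >= 3*g - 11 and e = -2 implies it.
Countermodel: at the initial state e = -2, g = -1, z = 0, the precondition holds but the weakest precondition fails.
Answer: invalid


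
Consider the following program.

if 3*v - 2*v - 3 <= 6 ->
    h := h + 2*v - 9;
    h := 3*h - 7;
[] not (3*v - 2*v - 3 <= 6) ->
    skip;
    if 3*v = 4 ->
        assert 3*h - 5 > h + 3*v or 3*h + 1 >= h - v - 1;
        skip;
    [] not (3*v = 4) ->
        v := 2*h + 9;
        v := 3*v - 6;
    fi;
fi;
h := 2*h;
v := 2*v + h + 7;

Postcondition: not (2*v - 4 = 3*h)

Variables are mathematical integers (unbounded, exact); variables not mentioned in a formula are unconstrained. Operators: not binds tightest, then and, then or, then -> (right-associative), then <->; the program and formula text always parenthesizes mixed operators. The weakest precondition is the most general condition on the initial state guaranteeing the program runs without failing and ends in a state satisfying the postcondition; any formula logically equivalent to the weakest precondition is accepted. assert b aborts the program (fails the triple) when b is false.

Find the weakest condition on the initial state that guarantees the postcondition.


Working backward. After the program, the postcondition not (2*v - 4 = 3*h) must hold; in canonical form it is not (2*v = 3*h + 4).
Before v := 2*v + h + 7: not (4*v = h - 10)
Before h := 2*h: not (4*v = 2*h - 10)
Then branch requires not (6*h + 8*v = 78); else branch requires (3*v = 4 -> ((2*h > 3*v + 5 or 2*h + v >= -2) and (not (4*v = 2*h - 10)))) and ((not (3*v = 4)) -> (not (22*h = -94))).
Before the if: (v <= 9 -> (not (6*h + 8*v = 78))) and ((not (v <= 9)) -> ((3*v = 4 -> ((2*h > 3*v + 5 or 2*h + v >= -2) and (not (4*v = 2*h - 10)))) and ((not (3*v = 4)) -> (not (22*h = -94)))))
Answer: WP = (v <= 9 -> (not (6*h + 8*v = 78))) and ((not (v <= 9)) -> ((3*v = 4 -> ((2*h > 3*v + 5 or 2*h + v >= -2) and (not (4*v = 2*h - 10)))) and ((not (3*v = 4)) -> (not (22*h = -94)))))


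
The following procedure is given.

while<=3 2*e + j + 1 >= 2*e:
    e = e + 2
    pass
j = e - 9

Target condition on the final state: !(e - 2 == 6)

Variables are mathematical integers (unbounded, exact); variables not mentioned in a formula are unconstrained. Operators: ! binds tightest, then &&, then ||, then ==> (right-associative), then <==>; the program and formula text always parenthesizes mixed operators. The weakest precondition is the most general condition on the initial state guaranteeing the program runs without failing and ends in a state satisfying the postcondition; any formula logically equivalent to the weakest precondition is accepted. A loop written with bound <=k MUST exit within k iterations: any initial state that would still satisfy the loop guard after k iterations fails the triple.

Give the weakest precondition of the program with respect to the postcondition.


Working backward. After the program, the postcondition !(e - 2 == 6) must hold; in canonical form it is !(e == 8).
Before j := e - 9: !(e == 8)
Before the loop (bound <=3), unroll the exhaustion recursion (WP_0 = exit-now case; WP_j = one more guarded iteration, up to j = 3):
  WP_0: (!(j >= -1)) && (!(e == 8))
  WP_1: (j >= -1 ==> ((!(j >= -1)) && (!(e == 6)))) && ((!(j >= -1)) ==> (!(e == 8)))
  WP_2: (j >= -1 ==> ((j >= -1 ==> ((!(j >= -1)) && (!(e == 4)))) && ((!(j >= -1)) ==> (!(e == 6))))) && ((!(j >= -1)) ==> (!(e == 8)))
  WP_3: (j >= -1 ==> ((j >= -1 ==> ((j >= -1 ==> ((!(j >= -1)) && (!(e == 2)))) && ((!(j >= -1)) ==> (!(e == 4))))) && ((!(j >= -1)) ==> (!(e == 6))))) && ((!(j >= -1)) ==> (!(e == 8)))
So before the loop: (j >= -1 ==> ((j >= -1 ==> ((j >= -1 ==> ((!(j >= -1)) && (!(e == 2)))) && ((!(j >= -1)) ==> (!(e == 4))))) && ((!(j >= -1)) ==> (!(e == 6))))) && ((!(j >= -1)) ==> (!(e == 8)))
Answer: WP = (j >= -1 ==> ((j >= -1 ==> ((j >= -1 ==> ((!(j >= -1)) && (!(e == 2)))) && ((!(j >= -1)) ==> (!(e == 4))))) && ((!(j >= -1)) ==> (!(e == 6))))) && ((!(j >= -1)) ==> (!(e == 8)))


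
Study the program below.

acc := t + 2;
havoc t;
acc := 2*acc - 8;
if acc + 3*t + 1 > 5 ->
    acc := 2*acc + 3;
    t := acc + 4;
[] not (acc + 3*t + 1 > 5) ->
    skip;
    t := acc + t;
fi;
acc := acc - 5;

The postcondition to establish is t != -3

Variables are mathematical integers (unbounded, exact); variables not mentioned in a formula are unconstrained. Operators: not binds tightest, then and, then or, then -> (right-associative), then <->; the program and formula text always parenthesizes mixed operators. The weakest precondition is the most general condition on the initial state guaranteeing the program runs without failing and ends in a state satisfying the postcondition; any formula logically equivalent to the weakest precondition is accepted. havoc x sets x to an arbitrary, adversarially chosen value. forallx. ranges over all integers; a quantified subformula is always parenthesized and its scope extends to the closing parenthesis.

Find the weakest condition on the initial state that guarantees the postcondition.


Working backward. After the program, t != -3 must hold.
Before acc := acc - 5: t != -3
Then branch requires 2*acc != -10; else branch requires acc + t != -3.
Before the if: (acc + 3*t > 4 -> 2*acc != -10) and ((not (acc + 3*t > 4)) -> acc + t != -3)
Before acc := 2*acc - 8: (2*acc + 3*t > 12 -> 4*acc != 6) and ((not (2*acc + 3*t > 12)) -> 2*acc + t != 5)
Before havoc t: forall t_1. ((2*acc + 3*t_1 > 12 -> 4*acc != 6) and ((not (2*acc + 3*t_1 > 12)) -> 2*acc + t_1 != 5))
Before acc := t + 2: forall t_1. ((2*t + 3*t_1 > 8 -> 4*t != -2) and ((not (2*t + 3*t_1 > 8)) -> 2*t + t_1 != 1))
Answer: WP = forall t_1. ((2*t + 3*t_1 > 8 -> 4*t != -2) and ((not (2*t + 3*t_1 > 8)) -> 2*t + t_1 != 1))


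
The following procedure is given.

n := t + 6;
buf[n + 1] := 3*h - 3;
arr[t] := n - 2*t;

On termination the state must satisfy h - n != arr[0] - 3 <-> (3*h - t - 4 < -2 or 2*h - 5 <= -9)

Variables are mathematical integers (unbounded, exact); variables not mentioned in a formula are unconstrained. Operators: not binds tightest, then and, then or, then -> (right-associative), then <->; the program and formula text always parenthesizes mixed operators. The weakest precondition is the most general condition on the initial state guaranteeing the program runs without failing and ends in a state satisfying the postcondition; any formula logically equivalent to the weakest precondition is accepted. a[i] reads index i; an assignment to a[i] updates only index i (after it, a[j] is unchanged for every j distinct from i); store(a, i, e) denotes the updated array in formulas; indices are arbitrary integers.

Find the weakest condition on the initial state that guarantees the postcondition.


Working backward. After the program, the postcondition h - n != arr[0] - 3 <-> (3*h - t - 4 < -2 or 2*h - 5 <= -9) must hold; in canonical form it is h != arr[0] + n - 3 <-> (3*h < t + 2 or 2*h <= -4).
Before arr[t] := n - 2*t: h != store(arr, t, n - 2*t)[0] + n - 3 <-> (3*h < t + 2 or 2*h <= -4)
Before buf[n + 1] := 3*h - 3: h != store(arr, t, n - 2*t)[0] + n - 3 <-> (3*h < t + 2 or 2*h <= -4)
Before n := t + 6: h != store(arr, t, -t + 6)[0] + t + 3 <-> (3*h < t + 2 or 2*h <= -4)
Answer: WP = h != store(arr, t, -t + 6)[0] + t + 3 <-> (3*h < t + 2 or 2*h <= -4)


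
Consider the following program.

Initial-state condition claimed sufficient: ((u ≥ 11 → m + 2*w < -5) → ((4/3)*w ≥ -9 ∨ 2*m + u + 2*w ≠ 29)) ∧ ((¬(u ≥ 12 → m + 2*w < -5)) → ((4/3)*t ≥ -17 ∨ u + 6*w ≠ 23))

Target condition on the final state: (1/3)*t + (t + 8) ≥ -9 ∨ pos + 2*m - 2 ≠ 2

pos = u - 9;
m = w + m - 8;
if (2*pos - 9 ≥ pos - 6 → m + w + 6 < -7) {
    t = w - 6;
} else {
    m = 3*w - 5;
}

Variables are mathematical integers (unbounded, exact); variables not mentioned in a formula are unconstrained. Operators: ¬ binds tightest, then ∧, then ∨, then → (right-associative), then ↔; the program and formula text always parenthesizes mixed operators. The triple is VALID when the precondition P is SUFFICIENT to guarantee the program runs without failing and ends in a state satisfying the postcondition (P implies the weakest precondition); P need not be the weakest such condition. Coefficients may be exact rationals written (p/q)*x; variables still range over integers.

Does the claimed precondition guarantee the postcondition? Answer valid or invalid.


Working backward. After the program, the postcondition (1/3)*t + (t + 8) ≥ -9 ∨ pos + 2*m - 2 ≠ 2 must hold; in canonical form it is (4/3)*t ≥ -17 ∨ 2*m + pos ≠ 4.
Then branch requires (4/3)*w ≥ -9 ∨ 2*m + pos ≠ 4; else branch requires (4/3)*t ≥ -17 ∨ pos + 6*w ≠ 14.
Before the if: ((pos ≥ 3 → m + w < -13) → ((4/3)*w ≥ -9 ∨ 2*m + pos ≠ 4)) ∧ ((¬(pos ≥ 3 → m + w < -13)) → ((4/3)*t ≥ -17 ∨ pos + 6*w ≠ 14))
Before m := w + m - 8: ((pos ≥ 3 → m + 2*w < -5) → ((4/3)*w ≥ -9 ∨ 2*m + pos + 2*w ≠ 20)) ∧ ((¬(pos ≥ 3 → m + 2*w < -5)) → ((4/3)*t ≥ -17 ∨ pos + 6*w ≠ 14))
Before pos := u - 9: ((u ≥ 12 → m + 2*w < -5) → ((4/3)*w ≥ -9 ∨ 2*m + u + 2*w ≠ 29)) ∧ ((¬(u ≥ 12 → m + 2*w < -5)) → ((4/3)*t ≥ -17 ∨ u + 6*w ≠ 23))
The weakest precondition is ((u ≥ 12 → m + 2*w < -5) → ((4/3)*w ≥ -9 ∨ 2*m + u + 2*w ≠ 29)) ∧ ((¬(u ≥ 12 → m + 2*w < -5)) → ((4/3)*t ≥ -17 ∨ u + 6*w ≠ 23)).
Check whether ((u ≥ 11 → m + 2*w < -5) → ((4/3)*w ≥ -9 ∨ 2*m + u + 2*w ≠ 29)) ∧ ((¬(u ≥ 12 → m + 2*w < -5)) → ((4/3)*t ≥ -17 ∨ u + 6*w ≠ 23)) implies it.
Countermodel: at the initial state m = 16, t = 0, u = 11, w = -7, the precondition holds but the weakest precondition fails.
Answer: invalid


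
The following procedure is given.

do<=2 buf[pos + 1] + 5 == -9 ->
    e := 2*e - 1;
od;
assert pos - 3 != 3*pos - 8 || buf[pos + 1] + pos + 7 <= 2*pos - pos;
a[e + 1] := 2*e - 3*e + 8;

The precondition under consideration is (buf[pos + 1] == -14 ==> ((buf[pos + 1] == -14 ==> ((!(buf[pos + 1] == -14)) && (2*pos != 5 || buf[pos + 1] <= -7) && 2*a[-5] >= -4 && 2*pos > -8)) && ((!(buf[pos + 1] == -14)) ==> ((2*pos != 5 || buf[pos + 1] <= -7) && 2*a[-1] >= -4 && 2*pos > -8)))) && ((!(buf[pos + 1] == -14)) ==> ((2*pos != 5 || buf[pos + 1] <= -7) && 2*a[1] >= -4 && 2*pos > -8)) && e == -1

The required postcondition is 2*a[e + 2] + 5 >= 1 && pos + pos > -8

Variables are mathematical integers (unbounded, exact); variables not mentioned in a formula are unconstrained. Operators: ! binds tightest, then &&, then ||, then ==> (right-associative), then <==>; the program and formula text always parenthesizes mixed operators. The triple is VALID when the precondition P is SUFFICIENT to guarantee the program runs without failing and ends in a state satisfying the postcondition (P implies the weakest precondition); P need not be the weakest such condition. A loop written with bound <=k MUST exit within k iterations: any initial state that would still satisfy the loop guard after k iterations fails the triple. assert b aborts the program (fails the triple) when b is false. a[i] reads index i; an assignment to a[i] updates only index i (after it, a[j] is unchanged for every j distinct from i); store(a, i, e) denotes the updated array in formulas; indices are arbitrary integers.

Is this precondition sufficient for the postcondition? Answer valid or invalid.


Working backward. After the program, the postcondition 2*a[e + 2] + 5 >= 1 && pos + pos > -8 must hold; in canonical form it is 2*a[e + 2] >= -4 && 2*pos > -8.
Before a[e + 1] := 2*e - 3*e + 8: 2*store(a, e + 1, -e + 8)[e + 2] >= -4 && 2*pos > -8
Before assert pos - 3 != 3*pos - 8 || buf[pos + 1] + pos + 7 <= 2*pos - pos: (2*pos != 5 || buf[pos + 1] <= -7) && 2*store(a, e + 1, -e + 8)[e + 2] >= -4 && 2*pos > -8
Before the loop (bound <=2), unroll the exhaustion recursion (WP_0 = exit-now case; WP_j = one more guarded iteration, up to j = 2):
  WP_0: (!(buf[pos + 1] == -14)) && (2*pos != 5 || buf[pos + 1] <= -7) && 2*store(a, e + 1, -e + 8)[e + 2] >= -4 && 2*pos > -8
  WP_1: (buf[pos + 1] == -14 ==> ((!(buf[pos + 1] == -14)) && (2*pos != 5 || buf[pos + 1] <= -7) && 2*store(a, 2*e, -2*e + 9)[2*e + 1] >= -4 && 2*pos > -8)) && ((!(buf[pos + 1] == -14)) ==> ((2*pos != 5 || buf[pos + 1] <= -7) && 2*store(a, e + 1, -e + 8)[e + 2] >= -4 && 2*pos > -8))
  WP_2: (buf[pos + 1] == -14 ==> ((buf[pos + 1] == -14 ==> ((!(buf[pos + 1] == -14)) && (2*pos != 5 || buf[pos + 1] <= -7) && 2*store(a, 4*e - 2, -4*e + 11)[4*e - 1] >= -4 && 2*pos > -8)) && ((!(buf[pos + 1] == -14)) ==> ((2*pos != 5 || buf[pos + 1] <= -7) && 2*store(a, 2*e, -2*e + 9)[2*e + 1] >= -4 && 2*pos > -8)))) && ((!(buf[pos + 1] == -14)) ==> ((2*pos != 5 || buf[pos + 1] <= -7) && 2*store(a, e + 1, -e + 8)[e + 2] >= -4 && 2*pos > -8))
So before the loop: (buf[pos + 1] == -14 ==> ((buf[pos + 1] == -14 ==> ((!(buf[pos + 1] == -14)) && (2*pos != 5 || buf[pos + 1] <= -7) && 2*store(a, 4*e - 2, -4*e + 11)[4*e - 1] >= -4 && 2*pos > -8)) && ((!(buf[pos + 1] == -14)) ==> ((2*pos != 5 || buf[pos + 1] <= -7) && 2*store(a, 2*e, -2*e + 9)[2*e + 1] >= -4 && 2*pos > -8)))) && ((!(buf[pos + 1] == -14)) ==> ((2*pos != 5 || buf[pos + 1] <= -7) && 2*store(a, e + 1, -e + 8)[e + 2] >= -4 && 2*pos > -8))
The weakest precondition is (buf[pos + 1] == -14 ==> ((buf[pos + 1] == -14 ==> ((!(buf[pos + 1] == -14)) && (2*pos != 5 || buf[pos + 1] <= -7) && 2*store(a, 4*e - 2, -4*e + 11)[4*e - 1] >= -4 && 2*pos > -8)) && ((!(buf[pos + 1] == -14)) ==> ((2*pos != 5 || buf[pos + 1] <= -7) && 2*store(a, 2*e, -2*e + 9)[2*e + 1] >= -4 && 2*pos > -8)))) && ((!(buf[pos + 1] == -14)) ==> ((2*pos != 5 || buf[pos + 1] <= -7) && 2*store(a, e + 1, -e + 8)[e + 2] >= -4 && 2*pos > -8)).
Check whether (buf[pos + 1] == -14 ==> ((buf[pos + 1] == -14 ==> ((!(buf[pos + 1] == -14)) && (2*pos != 5 || buf[pos + 1] <= -7) && 2*a[-5] >= -4 && 2*pos > -8)) && ((!(buf[pos + 1] == -14)) ==> ((2*pos != 5 || buf[pos + 1] <= -7) && 2*a[-1] >= -4 && 2*pos > -8)))) && ((!(buf[pos + 1] == -14)) ==> ((2*pos != 5 || buf[pos + 1] <= -7) && 2*a[1] >= -4 && 2*pos > -8)) && e == -1 implies it.
Every state satisfying the precondition satisfies the weakest precondition: the implication holds.
Answer: valid


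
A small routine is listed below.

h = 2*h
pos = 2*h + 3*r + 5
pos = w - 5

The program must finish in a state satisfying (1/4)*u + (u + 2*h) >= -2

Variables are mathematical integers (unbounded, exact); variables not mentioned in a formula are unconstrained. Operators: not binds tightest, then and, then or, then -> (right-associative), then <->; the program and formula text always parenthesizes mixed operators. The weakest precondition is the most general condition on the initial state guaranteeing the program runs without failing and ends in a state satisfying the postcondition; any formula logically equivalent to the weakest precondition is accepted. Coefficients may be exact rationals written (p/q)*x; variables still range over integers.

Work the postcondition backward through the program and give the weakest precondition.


Working backward. After the program, the postcondition (1/4)*u + (u + 2*h) >= -2 must hold; in canonical form it is 2*h + (5/4)*u >= -2.
Before pos := w - 5: 2*h + (5/4)*u >= -2
Before pos := 2*h + 3*r + 5: 2*h + (5/4)*u >= -2
Before h := 2*h: 4*h + (5/4)*u >= -2
Answer: WP = 4*h + (5/4)*u >= -2


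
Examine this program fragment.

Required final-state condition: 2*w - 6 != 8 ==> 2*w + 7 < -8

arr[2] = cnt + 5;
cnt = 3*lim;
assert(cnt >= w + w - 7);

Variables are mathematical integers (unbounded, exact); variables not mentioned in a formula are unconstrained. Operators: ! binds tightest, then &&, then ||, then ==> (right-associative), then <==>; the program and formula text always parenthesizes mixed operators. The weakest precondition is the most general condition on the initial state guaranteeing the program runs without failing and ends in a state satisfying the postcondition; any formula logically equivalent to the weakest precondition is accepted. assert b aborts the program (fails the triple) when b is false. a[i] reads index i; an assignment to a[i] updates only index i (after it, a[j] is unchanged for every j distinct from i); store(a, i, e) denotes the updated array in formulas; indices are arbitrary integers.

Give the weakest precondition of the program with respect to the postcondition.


Working backward. After the program, the postcondition 2*w - 6 != 8 ==> 2*w + 7 < -8 must hold; in canonical form it is 2*w != 14 ==> 2*w < -15.
Before assert cnt >= w + w - 7: cnt >= 2*w - 7 && (2*w != 14 ==> 2*w < -15)
Before cnt := 3*lim: 3*lim >= 2*w - 7 && (2*w != 14 ==> 2*w < -15)
Before arr[2] := cnt + 5: 3*lim >= 2*w - 7 && (2*w != 14 ==> 2*w < -15)
Answer: WP = 3*lim >= 2*w - 7 && (2*w != 14 ==> 2*w < -15)


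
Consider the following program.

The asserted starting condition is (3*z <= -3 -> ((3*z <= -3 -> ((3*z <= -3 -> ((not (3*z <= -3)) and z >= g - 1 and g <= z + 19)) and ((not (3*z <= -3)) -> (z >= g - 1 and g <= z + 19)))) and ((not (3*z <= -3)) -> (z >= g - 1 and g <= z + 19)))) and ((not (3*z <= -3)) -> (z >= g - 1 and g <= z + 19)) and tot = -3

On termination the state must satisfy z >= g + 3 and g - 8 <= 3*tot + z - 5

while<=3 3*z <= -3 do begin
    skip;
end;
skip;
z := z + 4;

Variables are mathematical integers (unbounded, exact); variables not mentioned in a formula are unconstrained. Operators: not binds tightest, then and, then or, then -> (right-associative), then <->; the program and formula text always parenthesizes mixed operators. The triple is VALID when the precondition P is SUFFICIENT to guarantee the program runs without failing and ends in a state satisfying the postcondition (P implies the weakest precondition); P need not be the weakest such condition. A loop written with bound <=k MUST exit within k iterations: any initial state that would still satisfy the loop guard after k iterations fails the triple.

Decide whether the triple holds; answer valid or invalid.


Working backward. After the program, the postcondition z >= g + 3 and g - 8 <= 3*tot + z - 5 must hold; in canonical form it is z >= g + 3 and g <= 3*tot + z + 3.
Before z := z + 4: z >= g - 1 and g <= 3*tot + z + 7
Before skip: z >= g - 1 and g <= 3*tot + z + 7
Before the loop (bound <=3), unroll the exhaustion recursion (WP_0 = exit-now case; WP_j = one more guarded iteration, up to j = 3):
  WP_0: (not (3*z <= -3)) and z >= g - 1 and g <= 3*tot + z + 7
  WP_1: (3*z <= -3 -> ((not (3*z <= -3)) and z >= g - 1 and g <= 3*tot + z + 7)) and ((not (3*z <= -3)) -> (z >= g - 1 and g <= 3*tot + z + 7))
  WP_2: (3*z <= -3 -> ((3*z <= -3 -> ((not (3*z <= -3)) and z >= g - 1 and g <= 3*tot + z + 7)) and ((not (3*z <= -3)) -> (z >= g - 1 and g <= 3*tot + z + 7)))) and ((not (3*z <= -3)) -> (z >= g - 1 and g <= 3*tot + z + 7))
  WP_3: (3*z <= -3 -> ((3*z <= -3 -> ((3*z <= -3 -> ((not (3*z <= -3)) and z >= g - 1 and g <= 3*tot + z + 7)) and ((not (3*z <= -3)) -> (z >= g - 1 and g <= 3*tot + z + 7)))) and ((not (3*z <= -3)) -> (z >= g - 1 and g <= 3*tot + z + 7)))) and ((not (3*z <= -3)) -> (z >= g - 1 and g <= 3*tot + z + 7))
So before the loop: (3*z <= -3 -> ((3*z <= -3 -> ((3*z <= -3 -> ((not (3*z <= -3)) and z >= g - 1 and g <= 3*tot + z + 7)) and ((not (3*z <= -3)) -> (z >= g - 1 and g <= 3*tot + z + 7)))) and ((not (3*z <= -3)) -> (z >= g - 1 and g <= 3*tot + z + 7)))) and ((not (3*z <= -3)) -> (z >= g - 1 and g <= 3*tot + z + 7))
The weakest precondition is (3*z <= -3 -> ((3*z <= -3 -> ((3*z <= -3 -> ((not (3*z <= -3)) and z >= g - 1 and g <= 3*tot + z + 7)) and ((not (3*z <= -3)) -> (z >= g - 1 and g <= 3*tot + z + 7)))) and ((not (3*z <= -3)) -> (z >= g - 1 and g <= 3*tot + z + 7)))) and ((not (3*z <= -3)) -> (z >= g - 1 and g <= 3*tot + z + 7)).
Check whether (3*z <= -3 -> ((3*z <= -3 -> ((3*z <= -3 -> ((not (3*z <= -3)) and z >= g - 1 and g <= z + 19)) and ((not (3*z <= -3)) -> (z >= g - 1 and g <= z + 19)))) and ((not (3*z <= -3)) -> (z >= g - 1 and g <= z + 19)))) and ((not (3*z <= -3)) -> (z >= g - 1 and g <= z + 19)) and tot = -3 implies it.
Countermodel: at the initial state g = 0, tot = -3, z = 0, the precondition holds but the weakest precondition fails.
Answer: invalid
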